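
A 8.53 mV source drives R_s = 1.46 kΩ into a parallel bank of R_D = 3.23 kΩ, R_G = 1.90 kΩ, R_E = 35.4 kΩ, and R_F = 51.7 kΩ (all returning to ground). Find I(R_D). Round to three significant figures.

Parallel bank: R_p = 1/(1/3.23 + 1/1.90 + 1/35.4 + 1/51.7) = 1.132 kΩ.
V_A by voltage divider: V_A = 8.53 × 1.132/(1.46 + 1.132) = 3.725 mV.
I(R_D) = V_A / R_D = 3.725/3.23 = 1.153 µA.

I ≈ 1.15 µA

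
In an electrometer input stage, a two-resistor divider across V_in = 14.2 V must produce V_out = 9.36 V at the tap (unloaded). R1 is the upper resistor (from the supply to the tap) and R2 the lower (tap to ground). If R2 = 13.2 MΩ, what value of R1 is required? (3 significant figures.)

V_out/V_in = R2/(R1+R2) = 0.6592.
So R1 = R2 · (V_in/V_out − 1) = 13.2 × (14.2/9.36 − 1) = 13.2 × 0.5171 = 6.826 MΩ.

R1 ≈ 6.83 MΩ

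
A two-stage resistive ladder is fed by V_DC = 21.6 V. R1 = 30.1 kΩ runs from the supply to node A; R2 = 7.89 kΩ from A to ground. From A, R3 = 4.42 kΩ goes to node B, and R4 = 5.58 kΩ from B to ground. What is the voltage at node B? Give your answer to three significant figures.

V_B ≈ 1.54 V

The second stage (R3 + R4 = 10.00 kΩ) loads node A in parallel with R2.
Effective lower resistance at A: R2 ‖ 10.00 = 4.410 kΩ.
So V_A = 21.6 × 0.1278 = 2.760 V.
Then the unloaded second divider: V_B = V_A × R4/(R3+R4) = 2.760 × 0.5580 = 1.540 V.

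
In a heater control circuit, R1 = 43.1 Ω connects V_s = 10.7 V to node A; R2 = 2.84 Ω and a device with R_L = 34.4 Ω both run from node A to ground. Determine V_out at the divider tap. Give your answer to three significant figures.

R2 ‖ R_L = (2.84 × 34.4)/(2.84 + 34.4) = 2.623 Ω.
Then V_out = V_s · R2'/(R1 + R2') = 10.7 × 2.623/45.72 = 0.6139 V.

V_out ≈ 0.614 V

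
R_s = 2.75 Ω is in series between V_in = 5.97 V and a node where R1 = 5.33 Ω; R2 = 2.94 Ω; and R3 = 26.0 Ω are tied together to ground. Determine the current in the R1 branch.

I ≈ 0.438 A

Parallel bank: R_p = 1/(1/5.33 + 1/2.94 + 1/26.0) = 1.766 Ω.
Node voltage V_A = V_in · R_p/(R_s + R_p) = 5.97 × 0.3911 = 2.335 V.
I(R1) = V_A / R1 = 2.335/5.33 = 0.4380 A.
(Equivalently: I_total = 1.322 A, then current-divider fraction G_k/ΣG = 0.3314.)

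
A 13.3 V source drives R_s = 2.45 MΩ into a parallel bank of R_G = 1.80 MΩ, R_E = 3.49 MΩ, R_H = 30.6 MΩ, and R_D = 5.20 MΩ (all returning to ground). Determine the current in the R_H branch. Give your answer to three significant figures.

Parallel bank: R_p = 1/(1/1.80 + 1/3.49 + 1/30.6 + 1/5.20) = 0.9371 MΩ.
V_A = 13.3 × 0.9371/3.387 = 3.680 V.
Branch current I = V_A/R_H = 3.680/30.6 = 0.1203 µA.
(Equivalently: I_total = 3.927 µA, then current-divider fraction G_k/ΣG = 0.03063.)

I ≈ 0.120 µA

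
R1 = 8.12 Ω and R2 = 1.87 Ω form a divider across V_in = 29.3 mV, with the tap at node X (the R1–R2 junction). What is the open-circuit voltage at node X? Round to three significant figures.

V_th ≈ 5.48 mV

With X open, the divider is unloaded: V_th = 29.3 × 1.87/9.990 = 5.485 mV.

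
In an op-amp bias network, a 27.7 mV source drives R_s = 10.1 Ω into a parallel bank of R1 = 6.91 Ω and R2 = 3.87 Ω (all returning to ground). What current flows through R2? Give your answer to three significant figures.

I ≈ 1.41 mA

Equivalent of the parallel group: R_p = 2.481 Ω.
Node voltage V_A = V_s · R_p/(R_s + R_p) = 27.7 × 0.1972 = 5.462 mV.
Branch current I = V_A/R2 = 5.462/3.87 = 1.411 mA.
(Equivalently: I_total = 2.202 mA, then current-divider fraction G_k/ΣG = 0.6410.)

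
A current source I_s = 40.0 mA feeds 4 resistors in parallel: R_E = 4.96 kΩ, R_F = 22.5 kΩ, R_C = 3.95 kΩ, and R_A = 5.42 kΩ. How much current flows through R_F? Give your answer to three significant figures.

I ≈ 2.60 mA

Conductances: ΣG = 1/4.96 + 1/22.5 + 1/3.95 + 1/5.42 = 0.6837 (1/kΩ).
R_F takes the fraction G_k/ΣG = 0.04444/0.6837 = 0.06500, so I = 40.0 × 0.06500 = 2.600 mA.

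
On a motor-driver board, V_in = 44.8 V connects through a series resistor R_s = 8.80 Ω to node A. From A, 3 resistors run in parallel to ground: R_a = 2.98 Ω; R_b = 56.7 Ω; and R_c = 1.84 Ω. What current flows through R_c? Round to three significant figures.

Parallel bank: R_p = 1/(1/2.98 + 1/56.7 + 1/1.84) = 1.115 Ω.
Node voltage V_A = V_in · R_p/(R_s + R_p) = 44.8 × 0.1125 = 5.039 V.
I(R_c) = V_A / R_c = 5.039/1.84 = 2.739 A.

I ≈ 2.74 A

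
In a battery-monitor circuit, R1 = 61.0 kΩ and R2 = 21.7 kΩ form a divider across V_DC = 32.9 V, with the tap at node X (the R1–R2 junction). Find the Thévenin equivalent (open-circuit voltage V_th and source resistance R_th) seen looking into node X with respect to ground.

V_th ≈ 8.63 V, R_th ≈ 16.0 kΩ

V_th is the unloaded tap voltage: V_DC · R2/(R1+R2) = 32.9 × 0.2624 = 8.633 V.
Looking into X with the source shorted: R_th = R1·R2/(R1+R2) = 61.00 × 21.7/82.70 = 16.01 kΩ.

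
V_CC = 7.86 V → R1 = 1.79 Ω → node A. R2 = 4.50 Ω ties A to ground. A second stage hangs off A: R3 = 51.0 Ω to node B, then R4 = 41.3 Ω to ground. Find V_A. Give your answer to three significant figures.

The second stage (R3 + R4 = 92.30 Ω) loads node A in parallel with R2.
R2 ‖ (R3+R4) = 4.291 Ω.
First divider: V_A = V_CC · 4.291/(1.79 + 4.291) = 5.546 V.

V_A ≈ 5.55 V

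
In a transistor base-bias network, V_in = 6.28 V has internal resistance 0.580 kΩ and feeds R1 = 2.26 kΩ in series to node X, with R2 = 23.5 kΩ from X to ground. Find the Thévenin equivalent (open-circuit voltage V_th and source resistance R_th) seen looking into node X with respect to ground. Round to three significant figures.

R1' = 0.580 + 2.26 = 2.840 kΩ (source resistance + R1).
V_th is the unloaded tap voltage: V_in · R2/(R1'+R2) = 6.28 × 0.8922 = 5.603 V.
Looking into X with the source shorted: R_th = R1'·R2/(R1'+R2) = 2.840 × 23.5/26.34 = 2.534 kΩ.

V_th ≈ 5.60 V, R_th ≈ 2.53 kΩ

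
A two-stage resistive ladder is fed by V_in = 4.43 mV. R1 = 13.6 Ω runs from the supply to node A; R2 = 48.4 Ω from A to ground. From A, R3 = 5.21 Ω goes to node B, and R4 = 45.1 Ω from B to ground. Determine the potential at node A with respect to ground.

The second stage (R3 + R4 = 50.31 Ω) loads node A in parallel with R2.
Effective lower resistance at A: R2 ‖ 50.31 = 24.67 Ω.
So V_A = 4.43 × 0.6446 = 2.856 mV.

V_A ≈ 2.86 mV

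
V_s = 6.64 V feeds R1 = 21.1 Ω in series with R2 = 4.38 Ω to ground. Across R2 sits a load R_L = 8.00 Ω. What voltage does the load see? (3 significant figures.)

V_out ≈ 0.785 V

First combine the lower leg with the load: R2 ‖ R_L = 2.830 Ω.
Then V_out = V_s · R2'/(R1 + R2') = 6.64 × 2.830/23.93 = 0.7853 V.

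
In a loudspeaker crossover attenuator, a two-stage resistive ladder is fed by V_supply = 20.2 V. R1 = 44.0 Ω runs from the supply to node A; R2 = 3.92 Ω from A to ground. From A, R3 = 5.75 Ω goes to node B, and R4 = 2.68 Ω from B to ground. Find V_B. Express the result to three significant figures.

V_B ≈ 0.368 V

The second stage (R3 + R4 = 8.430 Ω) loads node A in parallel with R2.
Effective lower resistance at A: R2 ‖ 8.430 = 2.676 Ω.
V_A = 20.2 × 2.676/(44.0 + 2.676) = 1.158 V.
Stage 2 is unloaded, so V_B = V_A · R4/(R3+R4) = 1.158 × 2.68/8.430 = 0.3681 V.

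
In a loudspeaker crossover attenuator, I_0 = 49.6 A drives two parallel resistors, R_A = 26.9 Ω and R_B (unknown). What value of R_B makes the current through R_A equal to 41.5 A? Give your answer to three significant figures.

The fraction through R_A equals R_B/(R_A+R_B).
With f = 0.8367, R_B = R_A · f/(1−f) = 26.9 × 5.123 = 137.8 Ω.

R_B ≈ 138 Ω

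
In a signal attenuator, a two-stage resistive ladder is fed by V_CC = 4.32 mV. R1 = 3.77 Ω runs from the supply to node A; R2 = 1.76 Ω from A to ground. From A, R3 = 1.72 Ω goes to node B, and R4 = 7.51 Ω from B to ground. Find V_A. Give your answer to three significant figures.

The second stage (R3 + R4 = 9.230 Ω) loads node A in parallel with R2.
R2 ‖ (R3+R4) = 1.478 Ω.
First divider: V_A = V_CC · 1.478/(3.77 + 1.478) = 1.217 mV.

V_A ≈ 1.22 mV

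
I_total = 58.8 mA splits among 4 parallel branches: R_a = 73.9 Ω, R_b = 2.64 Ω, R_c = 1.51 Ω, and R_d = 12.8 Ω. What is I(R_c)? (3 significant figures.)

I ≈ 34.4 mA

Total conductance ΣG = 1/73.9 + 1/2.64 + 1/1.51 + 1/12.8 = 1.133 (units of 1/Ω).
By the current-divider rule, I = I_total · G_k/ΣG = 58.8 × 0.5847 = 34.38 mA.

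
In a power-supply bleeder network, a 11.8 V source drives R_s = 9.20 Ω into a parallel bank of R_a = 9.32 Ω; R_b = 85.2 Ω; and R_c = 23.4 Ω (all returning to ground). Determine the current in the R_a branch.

I ≈ 0.509 A

Parallel bank: R_p = 1/(1/9.32 + 1/85.2 + 1/23.4) = 6.182 Ω.
Node voltage V_A = V_supply · R_p/(R_s + R_p) = 11.8 × 0.4019 = 4.742 V.
I(R_a) = V_A / R_a = 4.742/9.32 = 0.5088 A.
(Check via current divider: I_total = 0.7671 A; share G_k/ΣG = 0.6633 → same result.)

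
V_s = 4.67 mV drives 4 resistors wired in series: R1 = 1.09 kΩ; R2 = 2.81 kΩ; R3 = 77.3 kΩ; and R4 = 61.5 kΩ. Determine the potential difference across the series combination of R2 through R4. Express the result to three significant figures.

Series total: ΣR = 1.09 + 2.81 + 77.3 + 61.5 = 142.7 kΩ.
R_{R2..R4} = 2.81 + 77.3 + 61.5 = 141.6 kΩ.
V = V_s · R/ΣR = 4.67 × 0.9924 = 4.634 mV.

V ≈ 4.63 mV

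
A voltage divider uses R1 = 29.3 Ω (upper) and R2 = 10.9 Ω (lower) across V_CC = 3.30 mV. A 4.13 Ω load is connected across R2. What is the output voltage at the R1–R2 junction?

V_out ≈ 0.306 mV

R2 ‖ R_L = (10.9 × 4.13)/(10.9 + 4.13) = 2.995 Ω.
Voltage divider with the loaded lower leg: V_out = 3.30 × 2.995/(29.3 + 2.995) = 3.30 × 0.09274 = 0.3061 mV.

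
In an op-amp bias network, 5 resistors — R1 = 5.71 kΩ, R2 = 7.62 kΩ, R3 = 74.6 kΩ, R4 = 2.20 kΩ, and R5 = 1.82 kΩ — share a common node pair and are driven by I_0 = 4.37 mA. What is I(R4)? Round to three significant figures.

I ≈ 1.50 mA

Conductances: ΣG = 1/5.71 + 1/7.62 + 1/74.6 + 1/2.20 + 1/1.82 = 1.324 (1/kΩ).
R4 takes the fraction G_k/ΣG = 0.4545/1.324 = 0.3434, so I = 4.37 × 0.3434 = 1.501 mA.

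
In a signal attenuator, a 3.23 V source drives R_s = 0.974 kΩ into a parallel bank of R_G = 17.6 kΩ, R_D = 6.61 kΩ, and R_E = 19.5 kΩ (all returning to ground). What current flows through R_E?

I ≈ 0.132 mA

Combine the parallel branches: R_p = (1/17.6 + 1/6.61 + 1/19.5)⁻¹ = 3.855 kΩ.
V_A = 3.23 × 3.855/4.829 = 2.579 V.
Branch current I = V_A/R_E = 2.579/19.5 = 0.1322 mA.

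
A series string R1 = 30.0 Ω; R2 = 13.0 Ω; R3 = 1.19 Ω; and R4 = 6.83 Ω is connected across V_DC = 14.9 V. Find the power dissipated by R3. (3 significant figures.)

ΣR = 51.02 Ω → I = 14.9/51.02 = 0.2920 A.
V(R3) = I·R = 0.3475 V; P = V·I = 0.3475 × 0.2920 = 0.1015 W.

P ≈ 0.101 W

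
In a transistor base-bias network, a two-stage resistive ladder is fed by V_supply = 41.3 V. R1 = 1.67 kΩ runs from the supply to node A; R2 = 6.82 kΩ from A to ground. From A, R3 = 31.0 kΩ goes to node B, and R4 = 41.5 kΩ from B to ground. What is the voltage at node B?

V_B ≈ 18.6 V

The second stage (R3 + R4 = 72.50 kΩ) loads node A in parallel with R2.
Effective lower resistance at A: R2 ‖ 72.50 = 6.234 kΩ.
So V_A = 41.3 × 0.7887 = 32.57 V.
V_B = V_A × 0.5724 = 18.65 V.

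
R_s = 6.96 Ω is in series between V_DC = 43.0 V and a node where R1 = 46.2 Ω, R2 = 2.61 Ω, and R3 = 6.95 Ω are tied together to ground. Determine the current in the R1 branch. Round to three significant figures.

Parallel bank: R_p = 1/(1/46.2 + 1/2.61 + 1/6.95) = 1.823 Ω.
Node voltage V_A = V_DC · R_p/(R_s + R_p) = 43.0 × 0.2075 = 8.923 V.
I(R1) = V_A / R1 = 8.923/46.2 = 0.1931 A.

I ≈ 0.193 A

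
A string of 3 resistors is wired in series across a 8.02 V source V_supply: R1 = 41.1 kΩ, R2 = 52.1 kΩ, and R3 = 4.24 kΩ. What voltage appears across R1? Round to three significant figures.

V ≈ 3.38 V

Total series resistance ΣR = 41.1 + 52.1 + 4.24 = 97.44 kΩ.
Voltage divider: V = V_supply · (41.10 / 97.44) = 8.02 × 0.4218 = 3.383 V.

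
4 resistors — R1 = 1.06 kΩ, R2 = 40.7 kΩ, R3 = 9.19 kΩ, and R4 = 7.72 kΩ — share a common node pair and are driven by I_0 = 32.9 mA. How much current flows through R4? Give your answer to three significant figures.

ΣG = 1/1.06 + 1/40.7 + 1/9.19 + 1/7.72 = 1.206.
R4 takes the fraction G_k/ΣG = 0.1295/1.206 = 0.1074, so I = 32.9 × 0.1074 = 3.533 mA.

I ≈ 3.53 mA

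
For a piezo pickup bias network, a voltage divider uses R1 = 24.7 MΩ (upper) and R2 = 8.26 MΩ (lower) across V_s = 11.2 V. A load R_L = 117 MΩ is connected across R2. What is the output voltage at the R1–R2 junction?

V_out ≈ 2.67 V

R2 ‖ R_L = (8.26 × 117)/(8.26 + 117) = 7.715 MΩ.
Voltage divider with the loaded lower leg: V_out = 11.2 × 7.715/(24.7 + 7.715) = 11.2 × 0.2380 = 2.666 V.
(Unloaded it would be 2.81 V; the load pulls it down.)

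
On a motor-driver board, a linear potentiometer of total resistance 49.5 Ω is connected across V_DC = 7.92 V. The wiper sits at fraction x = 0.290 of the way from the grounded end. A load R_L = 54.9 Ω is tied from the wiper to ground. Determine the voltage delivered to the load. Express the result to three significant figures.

V_out ≈ 1.94 V

The pot divides into 35.14 Ω above the wiper and 14.35 Ω below.
(x·R_p) ‖ R_L = 11.38 Ω.
Loaded-divider output: V_out = 7.92 × 0.2446 = 1.937 V.
(Unloaded: V_out = x·V_DC = 2.30 V.)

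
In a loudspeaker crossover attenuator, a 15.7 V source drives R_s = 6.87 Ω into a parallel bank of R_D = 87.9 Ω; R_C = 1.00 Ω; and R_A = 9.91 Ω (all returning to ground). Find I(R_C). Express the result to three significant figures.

I ≈ 1.82 A

Equivalent of the parallel group: R_p = 0.8991 Ω.
Node voltage V_A = V_CC · R_p/(R_s + R_p) = 15.7 × 0.1157 = 1.817 V.
Branch current I = V_A/R_C = 1.817/1.00 = 1.817 A.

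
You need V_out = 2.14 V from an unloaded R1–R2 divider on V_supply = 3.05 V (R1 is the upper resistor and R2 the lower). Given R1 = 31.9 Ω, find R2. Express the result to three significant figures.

R2 ≈ 75.0 Ω

The divider ratio is R2/(R1+R2) = 2.14/3.05 = 0.7016.
R2 = R1 · 0.7016/(1 − 0.7016) = 75.02 Ω.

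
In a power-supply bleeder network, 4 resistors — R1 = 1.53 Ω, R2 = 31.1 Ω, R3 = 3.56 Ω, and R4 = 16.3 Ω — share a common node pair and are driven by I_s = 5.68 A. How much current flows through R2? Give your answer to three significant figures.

I ≈ 0.178 A

Conductances: ΣG = 1/1.53 + 1/31.1 + 1/3.56 + 1/16.3 = 1.028 (1/Ω).
Current divider: I(R2) = I_s · G_k/ΣG = 5.68 × (0.03215/1.028) = 5.68 × 0.03128 = 0.1777 A.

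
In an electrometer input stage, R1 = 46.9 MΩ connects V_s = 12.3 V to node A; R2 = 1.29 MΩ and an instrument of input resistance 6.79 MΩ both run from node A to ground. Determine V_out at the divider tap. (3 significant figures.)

V_out ≈ 0.278 V

R2 ‖ R_L = (1.29 × 6.79)/(1.29 + 6.79) = 1.084 MΩ.
Now apply the divider: V_out = 12.3 × 0.02259 = 0.2779 V.
(Unloaded it would be 0.329 V; the load pulls it down.)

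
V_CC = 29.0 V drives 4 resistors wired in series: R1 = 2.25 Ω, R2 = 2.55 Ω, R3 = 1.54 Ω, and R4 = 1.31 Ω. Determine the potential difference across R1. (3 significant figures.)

ΣR = 2.25 + 2.55 + 1.54 + 1.31 = 7.650 Ω.
V = V_CC · R/ΣR = 29.0 × 0.2941 = 8.529 V.

V ≈ 8.53 V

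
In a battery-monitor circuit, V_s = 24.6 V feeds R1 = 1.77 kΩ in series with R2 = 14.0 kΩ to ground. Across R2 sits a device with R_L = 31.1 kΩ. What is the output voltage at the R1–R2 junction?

V_out ≈ 20.8 V

R2 ‖ R_L = (14.0 × 31.1)/(14.0 + 31.1) = 9.654 kΩ.
Now apply the divider: V_out = 24.6 × 0.8451 = 20.79 V.
(Unloaded it would be 21.8 V; the load pulls it down.)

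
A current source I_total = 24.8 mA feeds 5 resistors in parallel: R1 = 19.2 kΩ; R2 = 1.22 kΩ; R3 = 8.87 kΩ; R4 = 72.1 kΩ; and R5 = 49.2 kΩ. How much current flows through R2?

I ≈ 20.0 mA

Total conductance ΣG = 1/19.2 + 1/1.22 + 1/8.87 + 1/72.1 + 1/49.2 = 1.019 (units of 1/kΩ).
By the current-divider rule, I = I_total · G_k/ΣG = 24.8 × 0.8046 = 19.95 mA.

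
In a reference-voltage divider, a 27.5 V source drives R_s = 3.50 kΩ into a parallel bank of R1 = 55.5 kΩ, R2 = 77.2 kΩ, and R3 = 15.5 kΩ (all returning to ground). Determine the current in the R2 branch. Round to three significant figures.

I ≈ 0.267 mA

Combine the parallel branches: R_p = (1/55.5 + 1/77.2 + 1/15.5)⁻¹ = 10.47 kΩ.
V_A by voltage divider: V_A = 27.5 × 10.47/(3.50 + 10.47) = 20.61 V.
Branch current I = V_A/R2 = 20.61/77.2 = 0.2670 mA.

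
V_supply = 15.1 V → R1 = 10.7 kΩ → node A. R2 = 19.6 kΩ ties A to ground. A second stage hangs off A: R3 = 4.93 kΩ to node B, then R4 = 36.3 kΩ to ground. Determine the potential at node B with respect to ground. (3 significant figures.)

V_B ≈ 7.36 V

Node A sees R2 in parallel with the series input of stage 2, R3 + R4 = 41.23 kΩ.
R2 ‖ (R3+R4) = 13.28 kΩ.
V_A = 15.1 × 13.28/(10.7 + 13.28) = 8.364 V.
V_B = V_A × 0.8804 = 7.364 V.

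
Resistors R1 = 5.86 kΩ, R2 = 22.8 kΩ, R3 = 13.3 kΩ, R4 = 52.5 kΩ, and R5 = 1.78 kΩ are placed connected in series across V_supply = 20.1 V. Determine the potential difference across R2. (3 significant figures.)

V ≈ 4.76 V

Total series resistance ΣR = 5.86 + 22.8 + 13.3 + 52.5 + 1.78 = 96.24 kΩ.
V = V_supply · R/ΣR = 20.1 × 0.2369 = 4.762 V.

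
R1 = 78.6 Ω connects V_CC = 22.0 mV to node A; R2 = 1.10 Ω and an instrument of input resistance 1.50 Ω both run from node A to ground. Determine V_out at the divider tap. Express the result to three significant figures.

R2 ‖ R_L = (1.10 × 1.50)/(1.10 + 1.50) = 0.6346 Ω.
Voltage divider with the loaded lower leg: V_out = 22.0 × 0.6346/(78.6 + 0.6346) = 22.0 × 0.008009 = 0.1762 mV.

V_out ≈ 0.176 mV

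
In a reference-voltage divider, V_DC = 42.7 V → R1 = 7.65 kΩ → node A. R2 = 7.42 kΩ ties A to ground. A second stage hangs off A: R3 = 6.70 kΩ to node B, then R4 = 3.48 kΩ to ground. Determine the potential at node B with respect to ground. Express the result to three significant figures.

V_B ≈ 5.25 V

Node A sees R2 in parallel with the series input of stage 2, R3 + R4 = 10.18 kΩ.
Effective lower resistance at A: R2 ‖ 10.18 = 4.292 kΩ.
V_A = 42.7 × 4.292/(7.65 + 4.292) = 15.35 V.
V_B = V_A × 0.3418 = 5.246 V.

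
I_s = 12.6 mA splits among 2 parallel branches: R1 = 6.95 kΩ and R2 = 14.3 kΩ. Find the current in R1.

With just two branches, the current splits inversely with resistance.
I(R1) = 12.6 × 14.3/(6.95 + 14.3) = 12.6 × 0.6729 = 8.479 mA.

I ≈ 8.48 mA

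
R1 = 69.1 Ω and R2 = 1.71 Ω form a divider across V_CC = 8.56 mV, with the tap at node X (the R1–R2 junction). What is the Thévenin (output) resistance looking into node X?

Zeroing V_CC shorts the top of R1 to ground, so R_th = R1 ‖ R2 = 1.669 Ω.

R_th ≈ 1.67 Ω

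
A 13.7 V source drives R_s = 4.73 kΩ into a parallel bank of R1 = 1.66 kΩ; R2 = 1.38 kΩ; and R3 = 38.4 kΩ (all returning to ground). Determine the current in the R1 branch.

I ≈ 1.12 mA

Equivalent of the parallel group: R_p = 0.7390 kΩ.
Node voltage V_A = V_in · R_p/(R_s + R_p) = 13.7 × 0.1351 = 1.851 V.
Branch current I = V_A/R1 = 1.851/1.66 = 1.115 mA.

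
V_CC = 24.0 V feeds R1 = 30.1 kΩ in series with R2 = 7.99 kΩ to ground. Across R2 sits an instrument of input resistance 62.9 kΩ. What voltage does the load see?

The load sits in parallel with R2, giving an effective lower resistance R2' = R2·R_L/(R2+R_L) = 7.089 kΩ.
Voltage divider with the loaded lower leg: V_out = 24.0 × 7.089/(30.1 + 7.089) = 24.0 × 0.1906 = 4.575 V.
(Unloaded it would be 5.03 V; the load pulls it down.)

V_out ≈ 4.58 V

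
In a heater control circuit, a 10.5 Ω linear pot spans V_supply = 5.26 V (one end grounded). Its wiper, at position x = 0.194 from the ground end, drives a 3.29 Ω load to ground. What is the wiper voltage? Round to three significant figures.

The pot divides into 8.463 Ω above the wiper and 2.037 Ω below.
R_L loads the lower segment: effective lower R = 1.258 Ω.
Then V_out = V_supply · 1.258/(8.463 + 1.258) = 0.6807 V.
(Unloaded: V_out = x·V_supply = 1.02 V.)

V_out ≈ 0.681 V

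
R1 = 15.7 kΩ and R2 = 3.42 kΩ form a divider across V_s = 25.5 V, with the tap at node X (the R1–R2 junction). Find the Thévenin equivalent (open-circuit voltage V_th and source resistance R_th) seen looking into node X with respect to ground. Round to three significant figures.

V_th ≈ 4.56 V, R_th ≈ 2.81 kΩ

With X open, the divider is unloaded: V_th = 25.5 × 3.42/19.12 = 4.561 V.
Looking into X with the source shorted: R_th = R1·R2/(R1+R2) = 15.70 × 3.42/19.12 = 2.808 kΩ.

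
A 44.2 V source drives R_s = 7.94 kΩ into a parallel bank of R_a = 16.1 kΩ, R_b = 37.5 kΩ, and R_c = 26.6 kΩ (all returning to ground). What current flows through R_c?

Equivalent of the parallel group: R_p = 7.913 kΩ.
V_A by voltage divider: V_A = 44.2 × 7.913/(7.94 + 7.913) = 22.06 V.
I(R_c) = V_A / R_c = 22.06/26.6 = 0.8294 mA.
(Equivalently: I_total = 2.788 mA, then current-divider fraction G_k/ΣG = 0.2975.)

I ≈ 0.829 mA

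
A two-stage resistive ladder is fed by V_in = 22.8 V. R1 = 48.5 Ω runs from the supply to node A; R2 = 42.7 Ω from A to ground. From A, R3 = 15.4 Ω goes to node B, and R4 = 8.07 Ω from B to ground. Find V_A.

The second stage (R3 + R4 = 23.47 Ω) loads node A in parallel with R2.
Effective lower resistance at A: R2 ‖ 23.47 = 15.15 Ω.
So V_A = 22.8 × 0.2380 = 5.426 V.

V_A ≈ 5.43 V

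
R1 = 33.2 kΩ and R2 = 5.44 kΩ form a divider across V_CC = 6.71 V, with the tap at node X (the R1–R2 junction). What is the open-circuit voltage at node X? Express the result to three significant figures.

V_th ≈ 0.945 V

With X open, the divider is unloaded: V_th = 6.71 × 5.44/38.64 = 0.9447 V.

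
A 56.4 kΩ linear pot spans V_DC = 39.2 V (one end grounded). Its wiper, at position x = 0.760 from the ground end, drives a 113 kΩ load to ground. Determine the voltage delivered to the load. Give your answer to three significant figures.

V_out ≈ 27.3 V

Lower segment x·R_p = 42.86 kΩ; upper segment (1−x)·R_p = 13.54 kΩ.
(x·R_p) ‖ R_L = 31.08 kΩ.
Then V_out = V_DC · 31.08/(13.54 + 31.08) = 27.31 V.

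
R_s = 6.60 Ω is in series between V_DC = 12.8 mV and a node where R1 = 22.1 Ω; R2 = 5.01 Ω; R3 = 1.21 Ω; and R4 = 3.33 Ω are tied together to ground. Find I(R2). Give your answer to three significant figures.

I ≈ 0.254 mA

Combine the parallel branches: R_p = (1/22.1 + 1/5.01 + 1/1.21 + 1/3.33)⁻¹ = 0.7291 Ω.
Node voltage V_A = V_DC · R_p/(R_s + R_p) = 12.8 × 0.09948 = 1.273 mV.
Branch current I = V_A/R2 = 1.273/5.01 = 0.2542 mA.
(Equivalently: I_total = 1.746 mA, then current-divider fraction G_k/ΣG = 0.1455.)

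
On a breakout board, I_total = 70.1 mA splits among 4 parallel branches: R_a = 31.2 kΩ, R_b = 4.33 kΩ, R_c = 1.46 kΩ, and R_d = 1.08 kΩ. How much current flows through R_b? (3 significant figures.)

Conductances: ΣG = 1/31.2 + 1/4.33 + 1/1.46 + 1/1.08 = 1.874 (1/kΩ).
Current divider: I(R_b) = I_total · G_k/ΣG = 70.1 × (0.2309/1.874) = 70.1 × 0.1232 = 8.640 mA.

I ≈ 8.64 mA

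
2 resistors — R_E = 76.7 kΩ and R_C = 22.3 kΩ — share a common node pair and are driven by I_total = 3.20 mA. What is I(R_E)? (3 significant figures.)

Two-branch current divider: I_k = I_total · R_other/(R_1 + R_2).
So I = 3.20 × 22.3/99.00 = 0.7208 mA.

I ≈ 0.721 mA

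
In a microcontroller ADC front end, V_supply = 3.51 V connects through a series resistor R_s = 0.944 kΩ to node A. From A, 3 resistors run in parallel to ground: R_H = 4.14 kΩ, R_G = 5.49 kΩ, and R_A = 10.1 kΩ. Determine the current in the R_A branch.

I ≈ 0.233 mA

Equivalent of the parallel group: R_p = 1.913 kΩ.
V_A by voltage divider: V_A = 3.51 × 1.913/(0.944 + 1.913) = 2.350 V.
Branch current I = V_A/R_A = 2.350/10.1 = 0.2327 mA.
(Equivalently: I_total = 1.229 mA, then current-divider fraction G_k/ΣG = 0.1894.)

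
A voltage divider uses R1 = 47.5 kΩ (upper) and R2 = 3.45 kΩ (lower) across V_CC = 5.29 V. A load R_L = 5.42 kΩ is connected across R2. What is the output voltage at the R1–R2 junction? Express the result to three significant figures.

R2 ‖ R_L = (3.45 × 5.42)/(3.45 + 5.42) = 2.108 kΩ.
Then V_out = V_CC · R2'/(R1 + R2') = 5.29 × 2.108/49.61 = 0.2248 V.

V_out ≈ 0.225 V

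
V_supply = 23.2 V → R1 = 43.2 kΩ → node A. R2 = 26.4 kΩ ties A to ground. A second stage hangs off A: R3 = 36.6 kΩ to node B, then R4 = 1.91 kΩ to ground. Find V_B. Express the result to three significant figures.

V_B ≈ 0.306 V

Looking into the second stage from A: R3 + R4 = 38.51 kΩ appears in parallel with R2.
Effective lower resistance at A: R2 ‖ 38.51 = 15.66 kΩ.
First divider: V_A = V_supply · 15.66/(43.2 + 15.66) = 6.173 V.
Then the unloaded second divider: V_B = V_A × R4/(R3+R4) = 6.173 × 0.04960 = 0.3062 V.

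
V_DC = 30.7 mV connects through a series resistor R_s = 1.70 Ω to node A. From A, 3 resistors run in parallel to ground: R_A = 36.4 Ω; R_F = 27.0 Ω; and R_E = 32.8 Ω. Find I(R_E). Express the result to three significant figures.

I ≈ 0.806 mA

Equivalent of the parallel group: R_p = 10.53 Ω.
V_A by voltage divider: V_A = 30.7 × 10.53/(1.70 + 10.53) = 26.43 mV.
I(R_E) = V_A / R_E = 26.43/32.8 = 0.8058 mA.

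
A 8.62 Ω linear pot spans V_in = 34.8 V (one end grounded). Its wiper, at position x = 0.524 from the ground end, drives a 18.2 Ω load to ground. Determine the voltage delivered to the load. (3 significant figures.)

The pot divides into 4.103 Ω above the wiper and 4.517 Ω below.
(x·R_p) ‖ R_L = 3.619 Ω.
Loaded-divider output: V_out = 34.8 × 0.4686 = 16.31 V.
(Unloaded: V_out = x·V_in = 18.2 V.)

V_out ≈ 16.3 V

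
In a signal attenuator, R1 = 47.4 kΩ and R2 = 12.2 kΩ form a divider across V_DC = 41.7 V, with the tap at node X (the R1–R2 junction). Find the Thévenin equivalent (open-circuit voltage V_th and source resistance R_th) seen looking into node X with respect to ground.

Open-circuit (no load on X): V_th = V_DC · R2/(R1 + R2) = 41.7 × 12.2/(47.40 + 12.2) = 8.536 V.
With V_DC suppressed (replaced by a short), R_th = R1 ‖ R2 = (47.40 × 12.2)/(47.40 + 12.2) = 9.703 kΩ.

V_th ≈ 8.54 V, R_th ≈ 9.70 kΩ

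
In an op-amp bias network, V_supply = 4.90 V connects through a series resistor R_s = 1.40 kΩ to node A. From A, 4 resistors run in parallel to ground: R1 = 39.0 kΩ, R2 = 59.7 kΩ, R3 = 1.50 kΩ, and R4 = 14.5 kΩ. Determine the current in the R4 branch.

Parallel bank: R_p = 1/(1/39.0 + 1/59.7 + 1/1.50 + 1/14.5) = 1.285 kΩ.
Node voltage V_A = V_supply · R_p/(R_s + R_p) = 4.90 × 0.4786 = 2.345 V.
Branch current I = V_A/R4 = 2.345/14.5 = 0.1617 mA.
(Check via current divider: I_total = 1.825 mA; share G_k/ΣG = 0.08864 → same result.)

I ≈ 0.162 mA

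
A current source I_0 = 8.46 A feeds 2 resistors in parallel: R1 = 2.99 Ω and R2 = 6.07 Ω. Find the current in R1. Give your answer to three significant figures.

I ≈ 5.67 A

Two-branch current divider: I_k = I_0 · R_other/(R_1 + R_2).
I(R1) = 8.46 × 6.07/(2.99 + 6.07) = 8.46 × 0.6700 = 5.668 A.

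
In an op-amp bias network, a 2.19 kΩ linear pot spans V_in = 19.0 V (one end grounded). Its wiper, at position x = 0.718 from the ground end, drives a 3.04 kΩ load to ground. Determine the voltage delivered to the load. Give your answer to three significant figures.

Split the track: R_lower = x·R_p = 1.572 kΩ, R_upper = (1−x)·R_p = 0.6176 kΩ.
(x·R_p) ‖ R_L = 1.036 kΩ.
Then V_out = V_in · 1.036/(0.6176 + 1.036) = 11.91 V.

V_out ≈ 11.9 V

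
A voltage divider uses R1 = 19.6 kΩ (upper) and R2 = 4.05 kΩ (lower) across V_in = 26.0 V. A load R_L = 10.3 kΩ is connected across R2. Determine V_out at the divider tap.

V_out ≈ 3.36 V

R2 ‖ R_L = (4.05 × 10.3)/(4.05 + 10.3) = 2.907 kΩ.
Now apply the divider: V_out = 26.0 × 0.1292 = 3.358 V.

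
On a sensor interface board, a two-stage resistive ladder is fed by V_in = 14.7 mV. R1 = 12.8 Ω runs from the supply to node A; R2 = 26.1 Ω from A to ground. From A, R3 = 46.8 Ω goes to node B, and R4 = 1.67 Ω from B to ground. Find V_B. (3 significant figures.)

V_B ≈ 0.289 mV

The second stage (R3 + R4 = 48.47 Ω) loads node A in parallel with R2.
Effective lower resistance at A: R2 ‖ 48.47 = 16.96 Ω.
V_A = 14.7 × 16.96/(12.8 + 16.96) = 8.378 mV.
Then the unloaded second divider: V_B = V_A × R4/(R3+R4) = 8.378 × 0.03445 = 0.2887 mV.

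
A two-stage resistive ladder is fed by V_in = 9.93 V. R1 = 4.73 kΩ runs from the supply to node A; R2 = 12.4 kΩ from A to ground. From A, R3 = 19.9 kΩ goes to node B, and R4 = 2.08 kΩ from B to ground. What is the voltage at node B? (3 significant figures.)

V_B ≈ 0.589 V

Node A sees R2 in parallel with the series input of stage 2, R3 + R4 = 21.98 kΩ.
Effective lower resistance at A: R2 ‖ 21.98 = 7.928 kΩ.
So V_A = 9.93 × 0.6263 = 6.219 V.
V_B = V_A × 0.09463 = 0.5885 V.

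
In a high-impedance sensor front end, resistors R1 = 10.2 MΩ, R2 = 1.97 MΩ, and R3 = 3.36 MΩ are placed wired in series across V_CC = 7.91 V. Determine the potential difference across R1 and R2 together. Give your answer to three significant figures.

Series total: ΣR = 10.2 + 1.97 + 3.36 = 15.53 MΩ.
R_{R1..R2} = 10.2 + 1.97 = 12.17 MΩ.
Voltage divider: V = V_CC · (12.17 / 15.53) = 7.91 × 0.7836 = 6.199 V.

V ≈ 6.20 V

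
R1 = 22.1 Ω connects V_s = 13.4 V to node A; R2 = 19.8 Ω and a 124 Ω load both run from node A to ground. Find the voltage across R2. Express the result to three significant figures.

V_out ≈ 5.84 V

The load sits in parallel with R2, giving an effective lower resistance R2' = R2·R_L/(R2+R_L) = 17.07 Ω.
Now apply the divider: V_out = 13.4 × 0.4358 = 5.840 V.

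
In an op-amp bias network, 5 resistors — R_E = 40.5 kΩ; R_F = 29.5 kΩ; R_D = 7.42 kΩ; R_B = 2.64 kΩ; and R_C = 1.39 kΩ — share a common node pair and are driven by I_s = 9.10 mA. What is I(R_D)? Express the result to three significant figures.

I ≈ 0.950 mA

Total conductance ΣG = 1/40.5 + 1/29.5 + 1/7.42 + 1/2.64 + 1/1.39 = 1.292 (units of 1/kΩ).
Current divider: I(R_D) = I_s · G_k/ΣG = 9.10 × (0.1348/1.292) = 9.10 × 0.1043 = 0.9496 mA.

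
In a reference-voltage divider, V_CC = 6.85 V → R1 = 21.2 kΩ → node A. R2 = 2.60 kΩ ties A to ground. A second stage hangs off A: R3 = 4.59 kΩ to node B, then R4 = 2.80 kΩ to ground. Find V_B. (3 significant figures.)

V_B ≈ 0.216 V

The second stage (R3 + R4 = 7.390 kΩ) loads node A in parallel with R2.
Effective lower resistance at A: R2 ‖ 7.390 = 1.923 kΩ.
V_A = 6.85 × 1.923/(21.2 + 1.923) = 0.5698 V.
Then the unloaded second divider: V_B = V_A × R4/(R3+R4) = 0.5698 × 0.3789 = 0.2159 V.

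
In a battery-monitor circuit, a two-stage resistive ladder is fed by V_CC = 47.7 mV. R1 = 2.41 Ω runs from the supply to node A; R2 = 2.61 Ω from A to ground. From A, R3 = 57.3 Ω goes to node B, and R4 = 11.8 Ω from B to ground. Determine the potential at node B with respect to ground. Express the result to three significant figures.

The second stage (R3 + R4 = 69.10 Ω) loads node A in parallel with R2.
R2 ‖ (R3+R4) = 2.515 Ω.
So V_A = 47.7 × 0.5107 = 24.36 mV.
V_B = V_A × 0.1708 = 4.160 mV.

V_B ≈ 4.16 mV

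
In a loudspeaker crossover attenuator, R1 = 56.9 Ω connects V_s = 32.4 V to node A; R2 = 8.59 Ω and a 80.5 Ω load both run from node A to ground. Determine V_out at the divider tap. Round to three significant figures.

The load sits in parallel with R2, giving an effective lower resistance R2' = R2·R_L/(R2+R_L) = 7.762 Ω.
Now apply the divider: V_out = 32.4 × 0.1200 = 3.889 V.
(Unloaded it would be 4.25 V; the load pulls it down.)

V_out ≈ 3.89 V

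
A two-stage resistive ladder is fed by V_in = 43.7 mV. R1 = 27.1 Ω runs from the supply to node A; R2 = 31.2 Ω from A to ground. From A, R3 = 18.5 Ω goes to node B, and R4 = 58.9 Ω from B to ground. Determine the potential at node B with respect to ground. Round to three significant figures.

The second stage (R3 + R4 = 77.40 Ω) loads node A in parallel with R2.
R2 ‖ (R3+R4) = 22.24 Ω.
V_A = 43.7 × 22.24/(27.1 + 22.24) = 19.70 mV.
Then the unloaded second divider: V_B = V_A × R4/(R3+R4) = 19.70 × 0.7610 = 14.99 mV.

V_B ≈ 15.0 mV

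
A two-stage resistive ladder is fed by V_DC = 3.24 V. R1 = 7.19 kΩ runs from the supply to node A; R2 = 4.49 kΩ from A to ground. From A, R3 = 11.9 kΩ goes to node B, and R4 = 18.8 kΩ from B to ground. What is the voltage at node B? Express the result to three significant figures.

V_B ≈ 0.700 V

The second stage (R3 + R4 = 30.70 kΩ) loads node A in parallel with R2.
R2 ‖ (R3+R4) = 3.917 kΩ.
So V_A = 3.24 × 0.3527 = 1.143 V.
V_B = V_A × 0.6124 = 0.6997 V.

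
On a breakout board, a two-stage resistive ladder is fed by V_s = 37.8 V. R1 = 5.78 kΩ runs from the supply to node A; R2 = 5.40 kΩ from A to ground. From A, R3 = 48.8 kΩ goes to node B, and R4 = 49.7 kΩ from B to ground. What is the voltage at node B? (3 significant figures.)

V_B ≈ 8.96 V

Node A sees R2 in parallel with the series input of stage 2, R3 + R4 = 98.50 kΩ.
Effective lower resistance at A: R2 ‖ 98.50 = 5.119 kΩ.
V_A = 37.8 × 5.119/(5.78 + 5.119) = 17.75 V.
Then the unloaded second divider: V_B = V_A × R4/(R3+R4) = 17.75 × 0.5046 = 8.958 V.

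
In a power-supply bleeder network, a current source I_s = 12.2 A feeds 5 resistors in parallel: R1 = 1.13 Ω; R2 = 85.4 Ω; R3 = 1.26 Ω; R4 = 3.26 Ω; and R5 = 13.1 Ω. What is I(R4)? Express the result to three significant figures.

I ≈ 1.80 A

Total conductance ΣG = 1/1.13 + 1/85.4 + 1/1.26 + 1/3.26 + 1/13.1 = 2.073 (units of 1/Ω).
Current divider: I(R4) = I_s · G_k/ΣG = 12.2 × (0.3067/2.073) = 12.2 × 0.1479 = 1.805 A.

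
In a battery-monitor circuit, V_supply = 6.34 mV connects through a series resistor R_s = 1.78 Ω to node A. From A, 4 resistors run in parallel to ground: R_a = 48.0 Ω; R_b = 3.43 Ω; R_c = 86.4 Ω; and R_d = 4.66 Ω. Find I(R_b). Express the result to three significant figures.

I ≈ 0.944 mA

Parallel bank: R_p = 1/(1/48.0 + 1/3.43 + 1/86.4 + 1/4.66) = 1.857 Ω.
V_A by voltage divider: V_A = 6.34 × 1.857/(1.78 + 1.857) = 3.237 mV.
I(R_b) = V_A / R_b = 3.237/3.43 = 0.9437 mA.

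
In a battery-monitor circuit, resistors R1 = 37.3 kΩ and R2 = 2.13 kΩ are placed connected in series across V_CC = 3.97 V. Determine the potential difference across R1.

Series total: ΣR = 37.3 + 2.13 = 39.43 kΩ.
By the voltage-divider rule, V = 3.97 × 37.30/39.43 = 3.756 V.

V ≈ 3.76 V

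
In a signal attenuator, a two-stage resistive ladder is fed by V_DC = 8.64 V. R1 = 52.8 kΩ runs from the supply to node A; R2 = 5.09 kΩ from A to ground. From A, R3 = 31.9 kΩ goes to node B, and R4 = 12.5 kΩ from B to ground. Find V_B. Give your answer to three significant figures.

V_B ≈ 0.194 V

Node A sees R2 in parallel with the series input of stage 2, R3 + R4 = 44.40 kΩ.
R2 ‖ (R3+R4) = 4.566 kΩ.
So V_A = 8.64 × 0.07960 = 0.6878 V.
Stage 2 is unloaded, so V_B = V_A · R4/(R3+R4) = 0.6878 × 12.5/44.40 = 0.1936 V.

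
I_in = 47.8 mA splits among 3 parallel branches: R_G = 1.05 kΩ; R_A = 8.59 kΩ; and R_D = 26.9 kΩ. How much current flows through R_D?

I ≈ 1.61 mA

ΣG = 1/1.05 + 1/8.59 + 1/26.9 = 1.106.
R_D takes the fraction G_k/ΣG = 0.03717/1.106 = 0.03361, so I = 47.8 × 0.03361 = 1.607 mA.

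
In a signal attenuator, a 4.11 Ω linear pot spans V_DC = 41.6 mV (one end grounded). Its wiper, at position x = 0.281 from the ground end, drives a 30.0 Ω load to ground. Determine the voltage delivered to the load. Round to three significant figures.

Split the track: R_lower = x·R_p = 1.155 Ω, R_upper = (1−x)·R_p = 2.955 Ω.
R_L loads the lower segment: effective lower R = 1.112 Ω.
Then V_out = V_DC · 1.112/(2.955 + 1.112) = 11.37 mV.

V_out ≈ 11.4 mV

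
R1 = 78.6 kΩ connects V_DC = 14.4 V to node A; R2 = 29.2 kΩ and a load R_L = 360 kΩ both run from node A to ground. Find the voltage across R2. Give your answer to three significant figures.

The load sits in parallel with R2, giving an effective lower resistance R2' = R2·R_L/(R2+R_L) = 27.01 kΩ.
Now apply the divider: V_out = 14.4 × 0.2557 = 3.683 V.

V_out ≈ 3.68 V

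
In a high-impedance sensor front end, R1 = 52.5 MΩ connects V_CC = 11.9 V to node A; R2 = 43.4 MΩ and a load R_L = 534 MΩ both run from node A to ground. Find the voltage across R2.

V_out ≈ 5.16 V

First combine the lower leg with the load: R2 ‖ R_L = 40.14 MΩ.
Now apply the divider: V_out = 11.9 × 0.4333 = 5.156 V.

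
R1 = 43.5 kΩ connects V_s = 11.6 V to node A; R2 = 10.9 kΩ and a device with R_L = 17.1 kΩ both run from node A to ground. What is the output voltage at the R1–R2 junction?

First combine the lower leg with the load: R2 ‖ R_L = 6.657 kΩ.
Now apply the divider: V_out = 11.6 × 0.1327 = 1.540 V.

V_out ≈ 1.54 V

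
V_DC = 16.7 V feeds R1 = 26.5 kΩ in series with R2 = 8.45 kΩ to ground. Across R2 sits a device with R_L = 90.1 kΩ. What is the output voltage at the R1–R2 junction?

V_out ≈ 3.77 V

The load sits in parallel with R2, giving an effective lower resistance R2' = R2·R_L/(R2+R_L) = 7.725 kΩ.
Now apply the divider: V_out = 16.7 × 0.2257 = 3.770 V.
(Unloaded it would be 4.04 V; the load pulls it down.)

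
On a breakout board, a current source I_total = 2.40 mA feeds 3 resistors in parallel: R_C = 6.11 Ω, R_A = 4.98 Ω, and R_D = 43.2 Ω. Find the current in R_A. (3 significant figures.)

Conductances: ΣG = 1/6.11 + 1/4.98 + 1/43.2 = 0.3876 (1/Ω).
R_A takes the fraction G_k/ΣG = 0.2008/0.3876 = 0.5180, so I = 2.40 × 0.5180 = 1.243 mA.

I ≈ 1.24 mA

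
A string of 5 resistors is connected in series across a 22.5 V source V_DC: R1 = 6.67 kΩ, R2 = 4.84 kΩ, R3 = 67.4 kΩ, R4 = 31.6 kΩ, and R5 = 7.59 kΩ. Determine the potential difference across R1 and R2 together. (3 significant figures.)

Series total: ΣR = 6.67 + 4.84 + 67.4 + 31.6 + 7.59 = 118.1 kΩ.
R_{R1..R2} = 6.67 + 4.84 = 11.51 kΩ.
Voltage divider: V = V_DC · (11.51 / 118.1) = 22.5 × 0.09746 = 2.193 V.

V ≈ 2.19 V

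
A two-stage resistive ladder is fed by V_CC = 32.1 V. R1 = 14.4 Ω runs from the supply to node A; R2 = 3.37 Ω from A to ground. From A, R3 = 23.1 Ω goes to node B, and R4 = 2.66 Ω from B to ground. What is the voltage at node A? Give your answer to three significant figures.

V_A ≈ 5.50 V

The second stage (R3 + R4 = 25.76 Ω) loads node A in parallel with R2.
R2 ‖ (R3+R4) = 2.980 Ω.
First divider: V_A = V_CC · 2.980/(14.4 + 2.980) = 5.504 V.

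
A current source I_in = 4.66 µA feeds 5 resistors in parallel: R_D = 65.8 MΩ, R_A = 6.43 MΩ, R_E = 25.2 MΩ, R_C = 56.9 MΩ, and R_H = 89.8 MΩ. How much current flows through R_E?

ΣG = 1/65.8 + 1/6.43 + 1/25.2 + 1/56.9 + 1/89.8 = 0.2391.
By the current-divider rule, I = I_in · G_k/ΣG = 4.66 × 0.1660 = 0.7734 µA.

I ≈ 0.773 µA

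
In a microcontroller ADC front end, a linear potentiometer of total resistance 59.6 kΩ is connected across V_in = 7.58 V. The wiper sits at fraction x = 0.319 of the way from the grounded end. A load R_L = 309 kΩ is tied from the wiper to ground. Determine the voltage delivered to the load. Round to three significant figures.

Split the track: R_lower = x·R_p = 19.01 kΩ, R_upper = (1−x)·R_p = 40.59 kΩ.
R_L loads the lower segment: effective lower R = 17.91 kΩ.
V_out = 7.58 × 17.91/(40.59 + 17.91) = 2.321 V.

V_out ≈ 2.32 V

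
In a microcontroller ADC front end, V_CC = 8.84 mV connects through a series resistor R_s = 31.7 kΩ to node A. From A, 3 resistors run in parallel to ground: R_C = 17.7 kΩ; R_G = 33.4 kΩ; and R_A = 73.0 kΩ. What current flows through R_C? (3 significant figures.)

I ≈ 0.120 µA

Equivalent of the parallel group: R_p = 9.986 kΩ.
V_A by voltage divider: V_A = 8.84 × 9.986/(31.7 + 9.986) = 2.118 mV.
I(R_C) = V_A / R_C = 2.118/17.7 = 0.1196 µA.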